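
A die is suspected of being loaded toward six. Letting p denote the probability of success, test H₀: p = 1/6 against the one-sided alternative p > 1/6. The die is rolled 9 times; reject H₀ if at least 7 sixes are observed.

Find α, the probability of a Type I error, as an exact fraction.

473/5038848

α = P(reject H₀ | H₀ true) = P(Y ≥ 7 | p = 1/6), with Y ~ Binomial(9, 1/6).
Adding the binomial terms for j = 7 through 9 with p = 1/6 yields 473/5038848.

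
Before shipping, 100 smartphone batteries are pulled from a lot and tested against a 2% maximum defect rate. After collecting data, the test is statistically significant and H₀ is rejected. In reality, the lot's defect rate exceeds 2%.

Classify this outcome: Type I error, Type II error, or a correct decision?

No error (correct decision).

The conventional null hypothesis here is that the lot's defect rate is 2% (within specification).
The test rejected a false H₀ — the decision matches the true state.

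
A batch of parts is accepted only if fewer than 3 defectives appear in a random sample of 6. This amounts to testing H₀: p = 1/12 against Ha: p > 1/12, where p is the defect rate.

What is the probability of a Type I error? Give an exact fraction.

Under H₀, X ~ Binomial(6, 1/12); the Type I error rate is P(X ≥ 3).
α = 1 − P(X ≤ 2) = 1 − 1478741/1492992 = 14251/1492992.

14251/1492992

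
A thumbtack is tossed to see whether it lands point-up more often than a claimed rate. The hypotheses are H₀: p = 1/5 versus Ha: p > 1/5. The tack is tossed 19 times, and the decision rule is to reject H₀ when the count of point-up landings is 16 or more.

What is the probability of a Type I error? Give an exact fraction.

Under H₀, K ~ Binomial(19, 1/5), and α = P(K ≥ 16).
Adding the binomial terms for j = 16 through 19 with p = 1/5 yields 64829/19073486328125.

64829/19073486328125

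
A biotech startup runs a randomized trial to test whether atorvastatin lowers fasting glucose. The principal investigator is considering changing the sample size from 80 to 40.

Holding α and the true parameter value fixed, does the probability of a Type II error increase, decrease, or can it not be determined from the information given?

It increases.

A smaller sample increases the standard error, so the sampling distributions under H₀ and Ha overlap more.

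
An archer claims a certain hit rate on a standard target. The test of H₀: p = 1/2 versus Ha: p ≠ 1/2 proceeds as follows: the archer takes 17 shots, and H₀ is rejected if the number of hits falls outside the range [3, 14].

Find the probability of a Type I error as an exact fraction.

α = P(S ≤ 2 or S ≥ 15 | p = 1/2), S ~ Binomial(17, 1/2).
The two tails are symmetric, so α = 2·(1 + 17 + 136)/2^17 = 308/131072 = 77/32768.

77/32768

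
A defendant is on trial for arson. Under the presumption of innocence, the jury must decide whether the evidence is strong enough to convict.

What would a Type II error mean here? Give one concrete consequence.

A Type II error would mean concluding that the defendant is innocent (or at least failing to establish that the defendant is guilty) when in fact the defendant is guilty. Consequence: a guilty person goes free.

With the conventional null hypothesis that the defendant is innocent:
A Type II error is failing to reject H₀ when H₀ is false.
Here that means acquitting the defendant when actually the defendant is guilty.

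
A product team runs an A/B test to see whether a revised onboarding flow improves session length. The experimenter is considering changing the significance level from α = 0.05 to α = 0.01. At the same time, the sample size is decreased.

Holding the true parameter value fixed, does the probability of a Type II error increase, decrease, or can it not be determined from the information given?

It increases.

Tightening α shrinks the rejection region. When Ha holds, fewer sample outcomes clear the stricter threshold, so more fall in the acceptance region. With less data the test statistic is noisier; under Ha, more outcomes land inside the acceptance region. Both changes push β in the same direction.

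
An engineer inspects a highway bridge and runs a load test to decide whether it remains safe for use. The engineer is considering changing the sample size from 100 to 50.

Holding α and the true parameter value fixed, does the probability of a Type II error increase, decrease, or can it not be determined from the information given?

Reducing n widens both sampling distributions, so the test has less ability to distinguish Ha from H₀.

It increases.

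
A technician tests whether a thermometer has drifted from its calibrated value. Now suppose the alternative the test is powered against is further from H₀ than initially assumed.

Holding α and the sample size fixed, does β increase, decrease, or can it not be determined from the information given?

The further the true parameter sits from the null value, the more of the Ha sampling distribution falls in the rejection region.

It decreases.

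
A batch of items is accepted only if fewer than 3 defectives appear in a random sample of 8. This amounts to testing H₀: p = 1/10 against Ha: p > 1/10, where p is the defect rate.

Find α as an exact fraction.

Under H₀, S ~ Binomial(8, 1/10); the Type I error rate is P(S ≥ 3).
Via the complement, α = 1 − Σ_{j=0}^{2} C(8,j)(1/10)^j(9/10)^{8-j} = 3809179/100000000.

3809179/100000000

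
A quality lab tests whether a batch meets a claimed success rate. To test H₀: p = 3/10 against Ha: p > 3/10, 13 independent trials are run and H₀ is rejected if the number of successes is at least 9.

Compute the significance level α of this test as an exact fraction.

8061940287/2000000000000

α = P(reject H₀ | H₀ true) = P(Y ≥ 9 | p = 3/10), with Y ~ Binomial(13, 3/10).
P(Y ≥ 9) = Σ_{j=9}^{13} C(13,j)·(3/10)^j·(7/10)^{13-j} = 8061940287/2000000000000.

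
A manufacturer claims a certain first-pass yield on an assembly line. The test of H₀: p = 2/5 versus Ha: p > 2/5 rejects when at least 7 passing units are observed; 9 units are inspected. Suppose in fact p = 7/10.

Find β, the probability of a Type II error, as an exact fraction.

A Type II error is failing to reject when Ha holds: with p = 7/10, β = P(K ≤ 6).
Adding the binomial probabilities P(K=0)+…+P(K=6) at p = 7/10 gives 268584417/500000000.

268584417/500000000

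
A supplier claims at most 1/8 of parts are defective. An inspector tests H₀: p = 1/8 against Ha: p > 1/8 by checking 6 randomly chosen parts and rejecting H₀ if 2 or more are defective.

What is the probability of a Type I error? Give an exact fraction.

Under H₀, Y ~ Binomial(6, 1/8); the Type I error rate is P(Y ≥ 2).
Via the complement, α = 1 − Σ_{j=0}^{1} C(6,j)(1/8)^j(7/8)^{6-j} = 43653/262144.

43653/262144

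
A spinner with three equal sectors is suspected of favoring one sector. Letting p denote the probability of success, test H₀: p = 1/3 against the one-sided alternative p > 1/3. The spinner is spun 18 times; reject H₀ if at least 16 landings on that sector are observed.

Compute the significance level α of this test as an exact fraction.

α = P(reject H₀ | H₀ true) = P(K ≥ 16 | p = 1/3), with K ~ Binomial(18, 1/3).
Adding the binomial terms for j = 16 through 18 with p = 1/3 yields 649/387420489.

649/387420489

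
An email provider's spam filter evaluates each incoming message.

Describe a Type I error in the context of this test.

With the conventional null hypothesis that the message is legitimate (not spam):
A Type I error is rejecting H₀ when H₀ is true.
Here that means sending the message to the spam folder when actually the message is legitimate (not spam).

A Type I error would mean concluding that the message is spam when in fact the message is legitimate (not spam).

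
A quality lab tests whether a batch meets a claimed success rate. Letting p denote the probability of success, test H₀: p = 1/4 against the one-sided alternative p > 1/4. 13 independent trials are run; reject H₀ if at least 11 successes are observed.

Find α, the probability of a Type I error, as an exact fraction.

α = P(reject H₀ | H₀ true) = P(S ≥ 11 | p = 1/4), with S ~ Binomial(13, 1/4).
Adding the binomial terms for j = 11 through 13 with p = 1/4 yields 371/33554432.

371/33554432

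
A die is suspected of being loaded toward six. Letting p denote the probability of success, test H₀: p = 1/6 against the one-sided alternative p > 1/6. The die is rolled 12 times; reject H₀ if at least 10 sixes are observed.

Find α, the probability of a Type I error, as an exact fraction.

1711/2176782336

Under H₀, Y ~ Binomial(12, 1/6), and α = P(Y ≥ 10).
Adding the binomial terms for j = 10 through 12 with p = 1/6 yields 1711/2176782336.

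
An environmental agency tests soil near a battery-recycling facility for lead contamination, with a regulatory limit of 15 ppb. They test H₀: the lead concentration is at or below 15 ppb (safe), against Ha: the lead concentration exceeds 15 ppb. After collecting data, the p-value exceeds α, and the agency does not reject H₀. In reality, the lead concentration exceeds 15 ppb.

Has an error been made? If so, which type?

H₀ was not rejected, but H₀ is actually false.
Failing to reject a false null hypothesis is a Type II error (false negative).

Type II error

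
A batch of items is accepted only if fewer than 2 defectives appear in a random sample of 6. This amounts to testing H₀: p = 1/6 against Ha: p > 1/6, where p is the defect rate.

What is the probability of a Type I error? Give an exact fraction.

The significance level is the probability, assuming p = 1/6, of seeing 2 or more defectives in 6 draws.
α = 1 − P(K ≤ 1) = 1 − 34375/46656 = 12281/46656.

12281/46656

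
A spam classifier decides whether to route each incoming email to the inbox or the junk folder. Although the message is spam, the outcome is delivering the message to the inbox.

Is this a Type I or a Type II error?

Type II error

The null hypothesis here is that the message is legitimate (not spam).
'Delivering the message to the inbox' corresponds to failing to reject H₀.
H₀ was not rejected but H₀ is false — a Type II error (false negative).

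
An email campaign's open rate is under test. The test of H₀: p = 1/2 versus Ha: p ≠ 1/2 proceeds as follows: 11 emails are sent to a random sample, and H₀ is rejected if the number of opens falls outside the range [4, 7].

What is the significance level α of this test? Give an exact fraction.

α = P(X ≤ 3 or X ≥ 8 | p = 1/2), X ~ Binomial(11, 1/2).
The two tails are symmetric, so α = 2·(1 + 11 + 55 + 165)/2^11 = 464/2048 = 29/128.

29/128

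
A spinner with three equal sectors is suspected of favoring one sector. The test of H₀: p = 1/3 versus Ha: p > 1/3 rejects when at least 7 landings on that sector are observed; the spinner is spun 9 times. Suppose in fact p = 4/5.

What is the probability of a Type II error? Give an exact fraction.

Under the alternative p = 4/5, X ~ Binomial(9, 4/5); β is the probability the test does not reject, P(X < 7).
Summing C(9,j)·(4/5)^j·(1/5)^{9-j} for j = 0..6 gives 511333/1953125.

511333/1953125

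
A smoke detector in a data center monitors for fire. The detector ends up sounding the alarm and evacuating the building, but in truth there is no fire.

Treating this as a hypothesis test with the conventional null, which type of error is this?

The null hypothesis here is that there is no fire.
'Sounding the alarm and evacuating the building' corresponds to rejecting H₀.
H₀ was rejected but H₀ is true — a Type I error (false positive).

Type I error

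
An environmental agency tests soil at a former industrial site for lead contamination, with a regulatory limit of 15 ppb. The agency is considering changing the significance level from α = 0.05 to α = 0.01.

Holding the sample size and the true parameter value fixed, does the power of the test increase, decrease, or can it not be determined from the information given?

Tightening α shrinks the rejection region. When Ha holds, fewer sample outcomes clear the stricter threshold, so more fall in the acceptance region.
Since power = 1 − β and β increases, power decreases.

It decreases.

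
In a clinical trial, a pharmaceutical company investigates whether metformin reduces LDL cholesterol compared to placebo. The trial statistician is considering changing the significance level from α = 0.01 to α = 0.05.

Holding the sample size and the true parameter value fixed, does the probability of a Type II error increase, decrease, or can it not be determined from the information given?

A larger α widens the rejection region, so when the alternative is true more outcomes lead to rejection — failing to reject becomes less likely.

It decreases.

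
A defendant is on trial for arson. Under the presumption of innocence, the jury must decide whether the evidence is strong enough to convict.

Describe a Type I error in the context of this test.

A Type I error would mean concluding that the defendant is guilty when in fact the defendant is innocent.

With the conventional null hypothesis that the defendant is innocent:
A Type I error is rejecting H₀ when H₀ is true.
Here that means convicting the defendant when actually the defendant is innocent.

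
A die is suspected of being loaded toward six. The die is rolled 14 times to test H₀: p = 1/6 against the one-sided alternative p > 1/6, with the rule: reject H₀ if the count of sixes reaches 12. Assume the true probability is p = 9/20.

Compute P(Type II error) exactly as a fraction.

817437922121895041/819200000000000000

β = P(fail to reject H₀ | Ha true) = P(S ≤ 11 | p = 9/20), S ~ Binomial(14, 9/20).
Equivalently, β = 1 − P(S ≥ 12) = 817437922121895041/819200000000000000.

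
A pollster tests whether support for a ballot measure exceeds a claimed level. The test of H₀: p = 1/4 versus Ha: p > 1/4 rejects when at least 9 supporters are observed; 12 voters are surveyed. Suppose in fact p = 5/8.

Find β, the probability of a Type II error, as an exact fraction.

49315179861/68719476736

Under the alternative p = 5/8, X ~ Binomial(12, 5/8); β is the probability the test does not reject, P(X < 9).
Adding the binomial probabilities P(X=0)+…+P(X=8) at p = 5/8 gives 49315179861/68719476736.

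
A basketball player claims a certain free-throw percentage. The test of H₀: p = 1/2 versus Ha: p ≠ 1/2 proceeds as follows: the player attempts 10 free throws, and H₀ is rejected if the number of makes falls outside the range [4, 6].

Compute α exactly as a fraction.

11/32

Under H₀, S ~ Binomial(10, 1/2); α is the probability of landing in either tail, P(S ≤ 3) + P(S ≥ 7).
By symmetry, α = 2·P(S ≤ 3) = 2·(1 + 10 + 45 + 120)/1024 = 352/1024 = 11/32.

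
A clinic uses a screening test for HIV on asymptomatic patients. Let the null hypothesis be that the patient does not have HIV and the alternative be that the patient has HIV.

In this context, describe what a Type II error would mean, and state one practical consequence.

A Type II error is failing to reject H₀ when H₀ is false.
Here that means clearing the patient as negative when actually the patient has HIV.

A Type II error would mean concluding that the patient does not have HIV (or at least failing to establish that the patient has HIV) when in fact the patient has HIV. Consequence: a patient with HIV is told they are healthy and receives no treatment.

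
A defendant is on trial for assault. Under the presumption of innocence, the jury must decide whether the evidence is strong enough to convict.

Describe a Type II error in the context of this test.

A Type II error would mean concluding that the defendant is innocent (or at least failing to establish that the defendant is guilty) when in fact the defendant is guilty.

With the conventional null hypothesis that the defendant is innocent:
A Type II error is failing to reject H₀ when H₀ is false.
Here that means acquitting the defendant when actually the defendant is guilty.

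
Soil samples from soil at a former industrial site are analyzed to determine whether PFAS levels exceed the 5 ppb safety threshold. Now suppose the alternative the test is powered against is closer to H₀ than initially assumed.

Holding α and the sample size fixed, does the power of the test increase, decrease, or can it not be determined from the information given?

A smaller true effect puts the Ha sampling distribution closer to H₀, so more of it falls in the non-rejection region.
Since power = 1 − β and β increases, power decreases.

It decreases.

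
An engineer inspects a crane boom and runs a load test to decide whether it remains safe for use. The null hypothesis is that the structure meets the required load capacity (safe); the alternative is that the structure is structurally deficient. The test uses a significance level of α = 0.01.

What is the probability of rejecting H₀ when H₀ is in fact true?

0.01

The significance level α is, by definition, the probability of a Type I error — P(reject H₀ | H₀ true).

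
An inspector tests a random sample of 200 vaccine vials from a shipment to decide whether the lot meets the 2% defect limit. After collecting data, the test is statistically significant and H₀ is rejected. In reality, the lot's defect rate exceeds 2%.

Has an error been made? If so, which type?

Neither — the decision is correct.

The conventional null hypothesis here is that the lot's defect rate is 2% (within specification).
The test rejected a false H₀ — the decision matches the true state.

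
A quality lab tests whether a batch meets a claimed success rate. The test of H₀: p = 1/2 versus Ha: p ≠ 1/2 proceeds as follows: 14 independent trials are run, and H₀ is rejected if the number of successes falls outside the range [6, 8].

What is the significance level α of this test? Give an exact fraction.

3473/8192

The significance level is the null-hypothesis probability of the rejection region {≤5} ∪ {≥9}.
The two tails are symmetric, so α = 2·(1 + 14 + 91 + 364 + 1001 + 2002)/2^14 = 6946/16384 = 3473/8192.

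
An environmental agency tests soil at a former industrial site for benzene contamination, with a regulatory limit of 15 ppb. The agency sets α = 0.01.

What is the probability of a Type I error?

The significance level α is, by definition, the probability of a Type I error — P(reject H₀ | H₀ true).

0.01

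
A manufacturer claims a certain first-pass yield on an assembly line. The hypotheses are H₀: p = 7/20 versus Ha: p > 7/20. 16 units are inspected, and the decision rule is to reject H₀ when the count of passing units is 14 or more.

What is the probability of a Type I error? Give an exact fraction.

2955017928403093/131072000000000000000

The Type I error probability is α = P(X ≥ 14) computed under H₀, where X ~ Binomial(16, 7/20).
Adding the binomial terms for j = 14 through 16 with p = 7/20 yields 2955017928403093/131072000000000000000.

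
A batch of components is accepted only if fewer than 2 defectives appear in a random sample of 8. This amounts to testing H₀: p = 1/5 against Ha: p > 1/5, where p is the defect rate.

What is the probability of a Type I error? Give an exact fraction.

The significance level is the probability, assuming p = 1/5, of seeing 2 or more defectives in 8 draws.
α = 1 − P(K ≤ 1) = 1 − 196608/390625 = 194017/390625.

194017/390625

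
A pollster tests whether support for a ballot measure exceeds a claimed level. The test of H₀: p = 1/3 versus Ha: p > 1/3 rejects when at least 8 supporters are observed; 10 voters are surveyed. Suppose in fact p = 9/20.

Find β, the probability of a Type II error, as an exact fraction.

β = P(fail to reject H₀ | Ha true) = P(X ≤ 7 | p = 9/20), X ~ Binomial(10, 9/20).
Summing C(10,j)·(9/20)^j·(11/20)^{10-j} for j = 0..7 gives 2489876891491/2560000000000.

2489876891491/2560000000000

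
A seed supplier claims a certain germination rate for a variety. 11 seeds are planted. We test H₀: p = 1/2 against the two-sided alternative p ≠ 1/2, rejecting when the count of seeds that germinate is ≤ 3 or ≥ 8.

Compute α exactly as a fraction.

Under H₀, K ~ Binomial(11, 1/2); α is the probability of landing in either tail, P(K ≤ 3) + P(K ≥ 8).
The two tails are symmetric, so α = 2·(1 + 11 + 55 + 165)/2^11 = 464/2048 = 29/128.

29/128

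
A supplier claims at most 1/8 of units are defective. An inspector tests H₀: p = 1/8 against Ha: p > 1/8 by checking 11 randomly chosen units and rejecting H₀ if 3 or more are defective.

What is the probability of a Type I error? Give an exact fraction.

Under H₀, K ~ Binomial(11, 1/8); the Type I error rate is P(K ≥ 3).
Computing the lower-tail complement: 1 − 7304002867/8589934592 = 1285931725/8589934592.

1285931725/8589934592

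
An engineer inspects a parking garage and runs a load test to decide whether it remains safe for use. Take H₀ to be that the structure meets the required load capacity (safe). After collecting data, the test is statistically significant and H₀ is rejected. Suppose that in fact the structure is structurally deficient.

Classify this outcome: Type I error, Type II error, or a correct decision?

The test rejected a false H₀ — the decision matches the true state.

No error — this is a correct decision.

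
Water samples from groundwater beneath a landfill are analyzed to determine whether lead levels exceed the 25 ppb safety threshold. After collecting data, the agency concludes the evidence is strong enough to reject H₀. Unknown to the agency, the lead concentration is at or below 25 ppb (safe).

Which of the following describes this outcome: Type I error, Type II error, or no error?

Type I error

The conventional null hypothesis here is that the lead concentration is at or below 25 ppb (safe).
H₀ was rejected, but H₀ is actually true.
Rejecting a true null hypothesis is a Type I error (false positive).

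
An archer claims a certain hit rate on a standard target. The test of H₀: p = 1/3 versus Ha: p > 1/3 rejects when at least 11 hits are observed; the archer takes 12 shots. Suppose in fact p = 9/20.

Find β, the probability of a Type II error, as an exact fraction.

4091575270595131/4096000000000000

Under the alternative p = 9/20, K ~ Binomial(12, 9/20); β is the probability the test does not reject, P(K < 11).
Summing C(12,j)·(9/20)^j·(11/20)^{12-j} for j = 0..10 gives 4091575270595131/4096000000000000.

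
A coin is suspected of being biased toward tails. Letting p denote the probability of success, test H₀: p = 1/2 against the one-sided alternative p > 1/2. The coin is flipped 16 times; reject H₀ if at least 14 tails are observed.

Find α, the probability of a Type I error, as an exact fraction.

137/65536

The Type I error probability is α = P(Y ≥ 14) computed under H₀, where Y ~ Binomial(16, 1/2).
P(Y ≥ 14) = [C(16,14) + C(16,15) + C(16,16)] / 2^16 = (120 + 16 + 1) / 65536 = 137/65536.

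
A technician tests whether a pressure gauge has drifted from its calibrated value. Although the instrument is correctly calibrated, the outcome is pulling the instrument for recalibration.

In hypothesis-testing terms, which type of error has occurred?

The null hypothesis here is that the instrument is correctly calibrated.
'Pulling the instrument for recalibration' corresponds to rejecting H₀.
H₀ was rejected but H₀ is true — a Type I error (false positive).

Type I error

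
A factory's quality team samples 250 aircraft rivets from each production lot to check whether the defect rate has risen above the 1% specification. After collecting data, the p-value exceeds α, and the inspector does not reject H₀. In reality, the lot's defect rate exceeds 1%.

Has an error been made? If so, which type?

Type II error

The conventional null hypothesis here is that the lot's defect rate is 1% (within specification).
H₀ was not rejected, but H₀ is actually false.
Failing to reject a false null hypothesis is a Type II error (false negative).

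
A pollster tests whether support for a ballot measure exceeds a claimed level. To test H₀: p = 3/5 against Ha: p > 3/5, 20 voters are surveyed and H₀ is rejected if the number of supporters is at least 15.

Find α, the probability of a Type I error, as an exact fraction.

The Type I error probability is α = P(S ≥ 15) computed under H₀, where S ~ Binomial(20, 3/5).
P(S ≥ 15) = Σ_{j=15}^{20} C(20,j)·(3/5)^j·(2/5)^{20-j} = 11978051445297/95367431640625.

11978051445297/95367431640625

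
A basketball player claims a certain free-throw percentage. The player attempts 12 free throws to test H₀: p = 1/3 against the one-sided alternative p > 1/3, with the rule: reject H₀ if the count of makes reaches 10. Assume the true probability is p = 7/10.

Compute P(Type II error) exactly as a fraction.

149436930429/200000000000

Under the alternative p = 7/10, S ~ Binomial(12, 7/10); β is the probability the test does not reject, P(S < 10).
Equivalently, β = 1 − P(S ≥ 10) = 149436930429/200000000000.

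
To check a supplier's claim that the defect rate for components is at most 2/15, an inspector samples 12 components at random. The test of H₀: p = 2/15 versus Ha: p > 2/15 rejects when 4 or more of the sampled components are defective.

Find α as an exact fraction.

The significance level is the probability, assuming p = 2/15, of seeing 4 or more defectives in 12 draws.
Via the complement, α = 1 − Σ_{j=0}^{3} C(12,j)(2/15)^j(13/15)^{12-j} = 558522837776/8649755859375.

558522837776/8649755859375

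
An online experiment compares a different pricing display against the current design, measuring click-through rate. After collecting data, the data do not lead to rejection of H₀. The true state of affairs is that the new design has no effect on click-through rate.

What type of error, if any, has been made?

No error — this is a correct decision.

The conventional null hypothesis here is that the new design has no effect on click-through rate.
The test retained a true H₀ — the decision matches the true state.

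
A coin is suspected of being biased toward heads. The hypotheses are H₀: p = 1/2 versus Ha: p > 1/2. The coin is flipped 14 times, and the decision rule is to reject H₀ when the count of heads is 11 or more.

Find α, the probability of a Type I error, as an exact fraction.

Under H₀, K ~ Binomial(14, 1/2), and α = P(K ≥ 11).
That's C(14,11) + C(14,12) + C(14,13) + C(14,14) over 2^14, i.e. (364 + 91 + 14 + 1)/16384 = 470/16384 = 235/8192.

235/8192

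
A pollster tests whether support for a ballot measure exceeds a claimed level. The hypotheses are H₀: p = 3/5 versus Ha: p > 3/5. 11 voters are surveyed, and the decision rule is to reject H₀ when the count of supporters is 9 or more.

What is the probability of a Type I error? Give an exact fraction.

1161297/9765625

Under H₀, S ~ Binomial(11, 3/5), and α = P(S ≥ 9).
Summing C(11,j)(3/5)^j(2/5)^{11−j} for j = 9,…,11 gives 1161297/9765625.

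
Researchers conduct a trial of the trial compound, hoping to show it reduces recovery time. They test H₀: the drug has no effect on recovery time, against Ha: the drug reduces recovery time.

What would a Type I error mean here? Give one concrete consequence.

A Type I error is rejecting H₀ when H₀ is true.
Here that means concluding that the drug is effective when actually the drug has no effect on recovery time.

A Type I error would mean concluding that the drug reduces recovery time when in fact the drug has no effect on recovery time. Consequence: an ineffective drug is approved and marketed, exposing patients to side effects with no benefit.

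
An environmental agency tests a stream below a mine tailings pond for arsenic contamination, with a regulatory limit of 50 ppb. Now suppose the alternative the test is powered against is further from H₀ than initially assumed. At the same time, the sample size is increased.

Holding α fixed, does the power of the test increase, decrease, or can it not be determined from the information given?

It increases.

The further the true parameter sits from the null value, the more of the Ha sampling distribution falls in the rejection region. More data shrinks sampling variability; the test statistic under Ha concentrates further from the null value, making rejection more likely. Both changes push β in the same direction.
Since power = 1 − β and β decreases, power increases.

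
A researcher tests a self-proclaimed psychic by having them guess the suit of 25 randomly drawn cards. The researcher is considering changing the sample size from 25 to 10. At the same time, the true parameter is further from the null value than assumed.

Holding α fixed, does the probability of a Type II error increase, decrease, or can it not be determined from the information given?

Cannot be determined from the information given.

The first change alone would make β increase; the second alone would make β decrease. Which effect dominates depends on the magnitudes, which are not given.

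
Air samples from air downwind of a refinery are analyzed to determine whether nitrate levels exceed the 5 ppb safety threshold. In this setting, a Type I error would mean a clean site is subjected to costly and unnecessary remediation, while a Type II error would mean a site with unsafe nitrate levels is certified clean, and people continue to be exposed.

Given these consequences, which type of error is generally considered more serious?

Type II error

The Type II consequence (a site with unsafe nitrate levels is certified clean, and people continue to be exposed) is more severe than the Type I consequence (a clean site is subjected to costly and unnecessary remediation).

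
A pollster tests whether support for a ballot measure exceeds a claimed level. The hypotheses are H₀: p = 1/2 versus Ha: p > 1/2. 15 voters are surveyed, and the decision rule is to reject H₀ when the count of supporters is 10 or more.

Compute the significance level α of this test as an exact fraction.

The Type I error probability is α = P(Y ≥ 10) computed under H₀, where Y ~ Binomial(15, 1/2).
P(Y ≥ 10) = [C(15,10) + C(15,11) + C(15,12) + C(15,13) + C(15,14) + C(15,15)] / 2^15 = (3003 + 1365 + 455 + 105 + 15 + 1) / 32768 = 4944/32768 = 309/2048.

309/2048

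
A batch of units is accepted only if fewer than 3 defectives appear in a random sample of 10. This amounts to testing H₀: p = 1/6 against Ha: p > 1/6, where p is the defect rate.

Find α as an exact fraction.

566299/2519424

Under H₀, S ~ Binomial(10, 1/6); the Type I error rate is P(S ≥ 3).
Via the complement, α = 1 − Σ_{j=0}^{2} C(10,j)(1/6)^j(5/6)^{10-j} = 566299/2519424.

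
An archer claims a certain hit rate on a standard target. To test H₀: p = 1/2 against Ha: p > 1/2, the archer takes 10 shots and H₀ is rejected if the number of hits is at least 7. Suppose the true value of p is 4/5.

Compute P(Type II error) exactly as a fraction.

1180409/9765625

Under the alternative p = 4/5, Y ~ Binomial(10, 4/5); β is the probability the test does not reject, P(Y < 7).
Equivalently, β = 1 − P(Y ≥ 7) = 1180409/9765625.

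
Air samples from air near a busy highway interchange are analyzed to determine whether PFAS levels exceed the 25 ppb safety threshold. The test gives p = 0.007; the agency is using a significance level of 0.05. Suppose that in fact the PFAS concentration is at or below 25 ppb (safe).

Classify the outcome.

Type I error

The conventional null hypothesis is that the PFAS concentration is at or below 25 ppb (safe).
Since p = 0.007 < α = 0.05, H₀ is rejected.
H₀ is true (actually the PFAS concentration is at or below 25 ppb (safe)).
Rejecting a true H₀ is a Type I error.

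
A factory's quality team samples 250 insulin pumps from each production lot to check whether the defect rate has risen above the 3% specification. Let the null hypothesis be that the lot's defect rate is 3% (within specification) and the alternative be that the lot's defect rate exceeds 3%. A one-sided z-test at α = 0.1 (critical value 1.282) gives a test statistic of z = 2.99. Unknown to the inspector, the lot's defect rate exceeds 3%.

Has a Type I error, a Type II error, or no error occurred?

No error — this is a correct decision.

Since z = 2.99 > z* = 1.282, H₀ is rejected.
H₀ is false (actually the lot's defect rate exceeds 3%).
The decision matches the true state — no error.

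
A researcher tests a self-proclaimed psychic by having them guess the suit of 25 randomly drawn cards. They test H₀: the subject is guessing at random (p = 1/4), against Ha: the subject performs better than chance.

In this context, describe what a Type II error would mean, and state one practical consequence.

A Type II error would mean concluding that the subject is guessing at random (p = 1/4) (or at least failing to establish that the subject performs better than chance) when in fact the subject performs better than chance. Consequence: genuine ability (if it existed) would go unrecognized.

A Type II error is failing to reject H₀ when H₀ is false.
Here that means concluding there is no evidence of ability when actually the subject performs better than chance.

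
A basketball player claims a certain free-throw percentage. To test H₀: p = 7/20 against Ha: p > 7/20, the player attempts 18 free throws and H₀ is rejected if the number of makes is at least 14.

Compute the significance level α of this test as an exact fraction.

The Type I error probability is α = P(Y ≥ 14) computed under H₀, where Y ~ Binomial(18, 7/20).
Adding the binomial terms for j = 14 through 18 with p = 7/20 yields 3435049976681085371/13107200000000000000000.

3435049976681085371/13107200000000000000000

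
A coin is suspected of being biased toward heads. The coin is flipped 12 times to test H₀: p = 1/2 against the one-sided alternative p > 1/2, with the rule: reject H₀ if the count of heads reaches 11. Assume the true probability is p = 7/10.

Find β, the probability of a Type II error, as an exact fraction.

914974950051/1000000000000

β = P(fail to reject H₀ | Ha true) = P(S ≤ 10 | p = 7/10), S ~ Binomial(12, 7/10).
Summing C(12,j)·(7/10)^j·(3/10)^{12-j} for j = 0..10 gives 914974950051/1000000000000.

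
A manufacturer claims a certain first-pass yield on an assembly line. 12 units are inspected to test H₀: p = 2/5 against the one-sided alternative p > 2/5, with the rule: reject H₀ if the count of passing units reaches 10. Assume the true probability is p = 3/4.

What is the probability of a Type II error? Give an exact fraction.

10222777/16777216

Under the alternative p = 3/4, S ~ Binomial(12, 3/4); β is the probability the test does not reject, P(S < 10).
Summing C(12,j)·(3/4)^j·(1/4)^{12-j} for j = 0..9 gives 10222777/16777216.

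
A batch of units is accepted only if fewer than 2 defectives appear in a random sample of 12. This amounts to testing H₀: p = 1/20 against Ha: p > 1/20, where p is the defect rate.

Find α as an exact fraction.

The significance level is the probability, assuming p = 1/20, of seeing 2 or more defectives in 12 draws.
Via the complement, α = 1 − Σ_{j=0}^{1} C(12,j)(1/20)^j(19/20)^{12-j} = 484801974155211/4096000000000000.

484801974155211/4096000000000000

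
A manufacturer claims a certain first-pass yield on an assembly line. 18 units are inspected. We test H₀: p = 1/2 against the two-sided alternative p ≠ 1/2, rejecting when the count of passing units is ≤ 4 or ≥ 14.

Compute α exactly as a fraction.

Under H₀, K ~ Binomial(18, 1/2); α is the probability of landing in either tail, P(K ≤ 4) + P(K ≥ 14).
The two tails are symmetric, so α = 2·(1 + 18 + 153 + 816 + 3060)/2^18 = 8096/262144 = 253/8192.

253/8192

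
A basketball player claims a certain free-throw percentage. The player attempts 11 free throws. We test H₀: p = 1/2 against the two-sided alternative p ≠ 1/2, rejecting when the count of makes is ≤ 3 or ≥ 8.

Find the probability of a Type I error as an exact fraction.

Under H₀, K ~ Binomial(11, 1/2); α is the probability of landing in either tail, P(K ≤ 3) + P(K ≥ 8).
By symmetry, α = 2·P(K ≤ 3) = 2·(1 + 11 + 55 + 165)/2048 = 464/2048 = 29/128.

29/128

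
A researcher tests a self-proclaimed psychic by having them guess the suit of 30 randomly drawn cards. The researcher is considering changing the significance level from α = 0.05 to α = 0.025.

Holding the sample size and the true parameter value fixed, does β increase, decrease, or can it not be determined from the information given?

Lowering α raises the bar for rejection; under Ha, the test now fails to reject on outcomes it previously would have rejected.

It increases.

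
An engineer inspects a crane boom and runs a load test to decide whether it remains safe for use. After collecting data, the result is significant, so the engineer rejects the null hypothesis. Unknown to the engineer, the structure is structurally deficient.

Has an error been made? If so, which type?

No error (correct decision).

The conventional null hypothesis here is that the structure meets the required load capacity (safe).
The test rejected a false H₀ — the decision matches the true state.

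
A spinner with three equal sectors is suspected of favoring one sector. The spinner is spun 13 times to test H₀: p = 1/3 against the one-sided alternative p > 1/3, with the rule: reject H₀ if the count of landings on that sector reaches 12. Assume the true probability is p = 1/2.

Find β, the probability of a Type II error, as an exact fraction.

4089/4096

Under the alternative p = 1/2, X ~ Binomial(13, 1/2); β is the probability the test does not reject, P(X < 12).
Equivalently, β = 1 − P(X ≥ 12) = 4089/4096.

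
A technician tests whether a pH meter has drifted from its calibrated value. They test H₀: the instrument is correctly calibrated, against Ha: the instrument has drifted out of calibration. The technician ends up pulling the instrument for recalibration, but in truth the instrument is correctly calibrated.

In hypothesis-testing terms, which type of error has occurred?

Type I error

'Pulling the instrument for recalibration' corresponds to rejecting H₀.
H₀ was rejected but H₀ is true — a Type I error (false positive).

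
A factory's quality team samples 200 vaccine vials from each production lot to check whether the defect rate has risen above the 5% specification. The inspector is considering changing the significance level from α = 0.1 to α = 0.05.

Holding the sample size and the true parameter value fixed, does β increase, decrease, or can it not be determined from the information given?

A smaller α moves the rejection region further into the tail. With the alternative true, more outcomes now fall outside the rejection region, so failing to reject becomes more likely.

It increases.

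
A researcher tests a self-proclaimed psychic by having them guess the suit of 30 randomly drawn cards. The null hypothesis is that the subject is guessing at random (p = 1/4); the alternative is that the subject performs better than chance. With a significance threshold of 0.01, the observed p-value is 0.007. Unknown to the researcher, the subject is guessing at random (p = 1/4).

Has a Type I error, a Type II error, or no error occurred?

Type I error

Since p = 0.007 < α = 0.01, H₀ is rejected.
H₀ is true (actually the subject is guessing at random (p = 1/4)).
Rejecting a true H₀ is a Type I error.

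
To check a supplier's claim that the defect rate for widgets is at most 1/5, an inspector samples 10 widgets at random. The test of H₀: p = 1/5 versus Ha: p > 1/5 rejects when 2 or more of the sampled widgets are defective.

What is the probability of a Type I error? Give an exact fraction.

6095609/9765625

α = P(reject H₀ | H₀ true) = P(X ≥ 2 | p = 1/5), X ~ Binomial(10, 1/5).
Via the complement, α = 1 − Σ_{j=0}^{1} C(10,j)(1/5)^j(4/5)^{10-j} = 6095609/9765625.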